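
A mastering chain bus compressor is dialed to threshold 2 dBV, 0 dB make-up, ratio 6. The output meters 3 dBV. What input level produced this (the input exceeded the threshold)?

8 dBV

That's 1 dB above the 2 dBV threshold.
Undo the ratio: input overshoot = 1 × 6 = 6 dB, giving input = 8 dBV.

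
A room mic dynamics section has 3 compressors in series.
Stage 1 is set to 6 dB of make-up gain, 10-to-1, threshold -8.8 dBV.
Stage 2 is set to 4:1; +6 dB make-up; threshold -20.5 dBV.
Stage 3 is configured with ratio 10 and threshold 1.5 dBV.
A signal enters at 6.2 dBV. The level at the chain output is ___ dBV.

Stage 1: 6.2 dBV is 15 dB over -8.8 dBV; at 10:1 that becomes 1.5 dB over, giving -7.3 dBV; +6 dB make-up → -1.3 dBV.
Stage 2: -1.3 dBV is 19.2 dB over -20.5 dBV; at 4:1 that becomes 4.8 dB over, giving -15.7 dBV; +6 dB make-up → -9.7 dBV.
Stage 3: below threshold (-9.7 ≤ 1.5); passes unchanged; output -9.7 dBV.

-9.7 dBV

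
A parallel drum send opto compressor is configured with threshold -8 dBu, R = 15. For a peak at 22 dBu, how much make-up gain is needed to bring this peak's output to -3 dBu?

Without make-up, output = threshold + overshoot/15 = -8 + 2 = -6 dBu.
Gap to target: 3 dB.

3 dB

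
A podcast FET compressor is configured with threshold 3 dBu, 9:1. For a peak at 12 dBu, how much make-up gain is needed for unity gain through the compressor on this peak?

The peak compresses to 3 + 9/9 = 4 dBu.
To reach 12 dBu requires 12 − 4 = 8 dB of make-up.

8 dB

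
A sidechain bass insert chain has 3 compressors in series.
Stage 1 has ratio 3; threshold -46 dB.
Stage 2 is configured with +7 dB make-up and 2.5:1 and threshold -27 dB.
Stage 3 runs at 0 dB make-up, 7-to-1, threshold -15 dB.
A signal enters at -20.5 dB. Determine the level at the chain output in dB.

-30.5 dB

Stage 1: -20.5 dB is 25.5 dB over -46 dB; at 3:1 that becomes 8.5 dB over, giving -37.5 dB.
Stage 2: -37.5 dB ≤ -27 dB, so stage 2 doesn't engage; make-up brings it to -30.5 dB.
Stage 3: -30.5 dB is at or below the -15 dB threshold — no compression; output -30.5 dB.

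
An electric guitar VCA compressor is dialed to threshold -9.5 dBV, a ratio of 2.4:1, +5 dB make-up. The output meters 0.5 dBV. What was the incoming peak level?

2.5 dBV

Before make-up, the level was 0.5 − 5 = -4.5 dBV.
The compressed level sits -4.5 − (-9.5) = 5 dB over threshold.
Undo the ratio: input overshoot = 5 × 2.4 = 12 dB, giving input = 2.5 dBV.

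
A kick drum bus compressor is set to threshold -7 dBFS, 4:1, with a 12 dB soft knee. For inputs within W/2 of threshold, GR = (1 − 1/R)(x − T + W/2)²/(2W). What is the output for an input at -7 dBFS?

-8.125 dBFS

x − T + W/2 = -7 − (-7) + 6 = 6.
GR = (1 − 1/4) × 6² / 24 = 0.75 × 36 / 24 = 1.125 dB.
Output = -7 − 1.125 = -8.125 dBFS.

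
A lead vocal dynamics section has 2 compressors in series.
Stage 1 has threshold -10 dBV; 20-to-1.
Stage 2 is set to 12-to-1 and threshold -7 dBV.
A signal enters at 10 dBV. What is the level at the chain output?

Stage 1: 20 dB above -10 dBV, reduced 20:1 to 1 dB above → -9 dBV.
Stage 2: -9 dBV is at or below the -7 dBV threshold — no compression; output -9 dBV.

-9 dBV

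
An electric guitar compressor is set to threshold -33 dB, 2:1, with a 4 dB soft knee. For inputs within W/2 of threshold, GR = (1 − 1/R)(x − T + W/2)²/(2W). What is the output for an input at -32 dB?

-32.5625 dB

x − T + W/2 = -32 − (-33) + 2 = 3.
GR = (1 − 1/2) × 3² / 8 = 0.5 × 9 / 8 = 0.5625 dB.
Output = -32 − 0.5625 = -32.5625 dB.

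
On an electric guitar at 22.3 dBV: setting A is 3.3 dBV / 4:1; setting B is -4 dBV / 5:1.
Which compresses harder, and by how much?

A: overshoot 19 dB → output overshoot 4.75 dB → GR 14.25 dB.
B: overshoot 26.3 dB → output overshoot 5.26 dB → GR 21.04 dB.
B applies 6.79 dB more gain reduction.

B, by 6.79 dB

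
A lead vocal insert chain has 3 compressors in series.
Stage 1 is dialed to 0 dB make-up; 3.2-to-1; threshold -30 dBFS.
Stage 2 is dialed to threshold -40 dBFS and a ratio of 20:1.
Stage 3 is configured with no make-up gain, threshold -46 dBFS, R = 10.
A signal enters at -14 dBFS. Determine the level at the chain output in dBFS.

Stage 1: 16 dB above -30 dBFS, reduced 3.2:1 to 5 dB above → -25 dBFS.
Stage 2: 15 dB above -40 dBFS, reduced 20:1 to 0.75 dB above → -39.25 dBFS.
Stage 3: overshoot 6.75 dB → 6.75/10 = 0.675 dB → -45.325 dBFS.

-45.325 dBFS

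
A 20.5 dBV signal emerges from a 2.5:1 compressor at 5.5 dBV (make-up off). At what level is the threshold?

Input is 25 dB above T (since output overshoot × R = input overshoot: (5.5 − T)·2.5 = 20.5 − T gives T = -4.5 dBV).
Check: -4.5 + (20.5 − (-4.5))/2.5 = -4.5 + 10 = 5.5 dBV. ✓

-4.5 dBV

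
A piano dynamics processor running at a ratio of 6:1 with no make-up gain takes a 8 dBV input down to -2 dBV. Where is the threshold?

-4 dBV

Let T be the threshold. Output overshoot = (input overshoot)/R, so -2 − T = (8 − T)/6.
6·(-2 − T) = 8 − T → 5·T = -12 − 8 = -20.
T = -20/5 = -4 dBV.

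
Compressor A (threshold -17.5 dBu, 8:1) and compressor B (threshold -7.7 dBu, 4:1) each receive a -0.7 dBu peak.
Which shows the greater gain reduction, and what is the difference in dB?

A: GR = 16.8 − 16.8/8 = 14.7 dB.
B: GR = 7 − 7/4 = 5.25 dB.
A reduces 9.45 dB more.

A, by 9.45 dB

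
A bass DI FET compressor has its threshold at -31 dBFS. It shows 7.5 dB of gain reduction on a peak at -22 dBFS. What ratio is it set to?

6:1

Input overshoot = -22 − (-31) = 9 dB.
Output overshoot = 9 − 7.5 = 1.5 dB.
Ratio = input overshoot / output overshoot = 9 / 1.5 = 6.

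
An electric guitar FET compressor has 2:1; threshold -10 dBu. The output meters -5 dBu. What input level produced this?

0 dBu

Post-compression overshoot = -5 − (-10) = 5 dB.
Before 2:1 compression the overshoot was 5 × 2 = 10 dB, so input = -10 + 10 = 0 dBu.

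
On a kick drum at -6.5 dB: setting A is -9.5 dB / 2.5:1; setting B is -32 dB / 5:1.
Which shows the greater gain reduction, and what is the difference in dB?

A: GR = 3 − 3/2.5 = 1.8 dB.
B: GR = 25.5 − 25.5/5 = 20.4 dB.
B applies 18.6 dB more gain reduction.

B, by 18.6 dB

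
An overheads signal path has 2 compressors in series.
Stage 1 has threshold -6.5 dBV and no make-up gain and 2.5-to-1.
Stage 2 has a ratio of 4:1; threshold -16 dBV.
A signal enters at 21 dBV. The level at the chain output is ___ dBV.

Stage 1: 21 dBV is 27.5 dB over -6.5 dBV; at 2.5:1 that becomes 11 dB over, giving 4.5 dBV.
Stage 2: overshoot 20.5 dB → 20.5/4 = 5.125 dB → -10.875 dBV.

-10.875 dBV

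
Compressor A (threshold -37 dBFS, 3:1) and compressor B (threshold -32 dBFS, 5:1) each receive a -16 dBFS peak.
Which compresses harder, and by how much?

A: GR = 21 − 21/3 = 14 dB.
B: GR = 16 − 16/5 = 12.8 dB.
A applies 1.2 dB more gain reduction.

A, by 1.2 dB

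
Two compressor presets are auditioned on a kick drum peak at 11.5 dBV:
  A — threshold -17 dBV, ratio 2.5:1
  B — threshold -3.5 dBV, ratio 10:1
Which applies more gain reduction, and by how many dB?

A, by 3.6 dB

A: overshoot 28.5 dB → output overshoot 11.4 dB → GR 17.1 dB.
B: overshoot 15 dB → output overshoot 1.5 dB → GR 13.5 dB.
A reduces 3.6 dB more.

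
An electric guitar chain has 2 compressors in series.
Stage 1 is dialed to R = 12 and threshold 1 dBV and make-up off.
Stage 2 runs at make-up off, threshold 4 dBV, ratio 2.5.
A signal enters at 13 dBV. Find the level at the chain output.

2 dBV

Stage 1: 12 dB above 1 dBV, reduced 12:1 to 1 dB above → 2 dBV.
Stage 2: 2 dBV ≤ 4 dBV, so stage 2 doesn't engage; output 2 dBV.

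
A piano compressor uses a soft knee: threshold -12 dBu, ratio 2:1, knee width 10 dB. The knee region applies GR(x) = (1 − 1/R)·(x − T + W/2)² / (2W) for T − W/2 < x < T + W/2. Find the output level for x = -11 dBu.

-11.9 dBu

x − T + W/2 = -11 − (-12) + 5 = 6.
GR = (1 − 1/2) × 6² / 20 = 0.5 × 36 / 20 = 0.9 dB.
Output = -11 − 0.9 = -11.9 dBu.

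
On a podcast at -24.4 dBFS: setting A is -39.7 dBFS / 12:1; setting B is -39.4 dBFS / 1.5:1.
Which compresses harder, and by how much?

A, by 9.025 dB

A: 15.3 dB over, compressed to 1.275 dB over, so 14.025 dB of GR.
B: 15 dB over, compressed to 10 dB over, so 5 dB of GR.
A reduces 9.025 dB more.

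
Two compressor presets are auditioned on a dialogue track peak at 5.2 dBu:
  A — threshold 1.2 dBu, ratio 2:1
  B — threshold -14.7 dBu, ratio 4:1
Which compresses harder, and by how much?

B, by 12.925 dB

A: 4 dB over, compressed to 2 dB over, so 2 dB of GR.
B: 19.9 dB over, compressed to 4.975 dB over, so 14.925 dB of GR.
Difference: 12.925 dB in favour of B.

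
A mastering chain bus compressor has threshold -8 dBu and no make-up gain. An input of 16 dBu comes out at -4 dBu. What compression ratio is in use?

6:1

Input overshoot = 16 − (-8) = 24 dB; output overshoot = -4 − (-8) = 4 dB.
Ratio = 24 / 4 = 6.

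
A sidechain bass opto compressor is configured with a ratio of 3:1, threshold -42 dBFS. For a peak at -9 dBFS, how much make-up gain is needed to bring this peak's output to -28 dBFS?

3 dB

The peak compresses to -42 + 33/3 = -31 dBFS.
To reach -28 dBFS requires -28 − (-31) = 3 dB of make-up.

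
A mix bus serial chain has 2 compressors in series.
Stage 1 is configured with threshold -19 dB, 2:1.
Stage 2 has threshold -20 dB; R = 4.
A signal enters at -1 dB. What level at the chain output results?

-17.5 dB

Stage 1: -1 dB is 18 dB over -19 dB; at 2:1 that becomes 9 dB over, giving -10 dB.
Stage 2: overshoot 10 dB → 10/4 = 2.5 dB → -17.5 dB.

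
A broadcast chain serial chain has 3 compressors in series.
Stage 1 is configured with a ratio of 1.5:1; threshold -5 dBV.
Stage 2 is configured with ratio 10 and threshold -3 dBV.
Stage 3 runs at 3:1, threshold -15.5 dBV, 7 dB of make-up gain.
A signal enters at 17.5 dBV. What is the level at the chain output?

Stage 1: 17.5 dBV is 22.5 dB over -5 dBV; at 1.5:1 that becomes 15 dB over, giving 10 dBV.
Stage 2: 10 dBV is 13 dB over -3 dBV; at 10:1 that becomes 1.3 dB over, giving -1.7 dBV.
Stage 3: -1.7 dBV is 13.8 dB over -15.5 dBV; at 3:1 that becomes 4.6 dB over, giving -10.9 dBV; +7 dB make-up → -3.9 dBV.

-3.9 dBV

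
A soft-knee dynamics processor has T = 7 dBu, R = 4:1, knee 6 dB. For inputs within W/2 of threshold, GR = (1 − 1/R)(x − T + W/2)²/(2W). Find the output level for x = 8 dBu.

x − T + W/2 = 8 − 7 + 3 = 4.
GR = (1 − 1/4) × 4² / 12 = 0.75 × 16 / 12 = 1 dB.
Output = 8 − 1 = 7 dBu.

7 dBu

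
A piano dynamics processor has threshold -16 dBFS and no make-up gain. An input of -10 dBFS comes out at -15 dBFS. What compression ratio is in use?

Input overshoot = -10 − (-16) = 6 dB; output overshoot = -15 − (-16) = 1 dB.
Ratio = 6 / 1 = 6.

6:1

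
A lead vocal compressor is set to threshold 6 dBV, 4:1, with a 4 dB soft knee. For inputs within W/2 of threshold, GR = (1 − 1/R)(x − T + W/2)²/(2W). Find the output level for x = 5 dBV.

x − T + W/2 = 5 − 6 + 2 = 1.
GR = (1 − 1/4) × 1² / 8 = 0.75 × 1 / 8 = 0.09375 dB.
Output = 5 − 0.09375 = 4.90625 dBV.

4.90625 dBV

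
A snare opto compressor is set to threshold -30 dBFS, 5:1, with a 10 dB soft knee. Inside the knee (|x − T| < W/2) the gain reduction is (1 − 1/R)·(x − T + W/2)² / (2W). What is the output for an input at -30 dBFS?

x − T + W/2 = -30 − (-30) + 5 = 5.
GR = (1 − 1/5) × 5² / 20 = 0.8 × 25 / 20 = 1 dB.
Output = -30 − 1 = -31 dBFS.

-31 dBFS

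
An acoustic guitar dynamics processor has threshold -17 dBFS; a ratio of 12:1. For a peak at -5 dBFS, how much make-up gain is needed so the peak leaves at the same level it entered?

The peak compresses to -17 + 12/12 = -16 dBFS.
To reach -5 dBFS requires -5 − (-16) = 11 dB of make-up.

11 dB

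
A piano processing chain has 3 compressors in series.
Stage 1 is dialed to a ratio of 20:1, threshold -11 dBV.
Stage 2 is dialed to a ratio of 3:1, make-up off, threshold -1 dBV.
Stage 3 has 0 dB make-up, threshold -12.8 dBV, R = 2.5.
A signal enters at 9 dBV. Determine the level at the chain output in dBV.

-11.68 dBV

Stage 1: overshoot 20 dB → 20/20 = 1 dB → -10 dBV.
Stage 2: -10 dBV ≤ -1 dBV, so stage 2 doesn't engage; output -10 dBV.
Stage 3: overshoot 2.8 dB → 2.8/2.5 = 1.12 dB → -11.68 dBV.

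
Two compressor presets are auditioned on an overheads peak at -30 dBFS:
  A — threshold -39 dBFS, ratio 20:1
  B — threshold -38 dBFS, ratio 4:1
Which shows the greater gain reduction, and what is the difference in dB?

A, by 2.55 dB

A: overshoot 9 dB → output overshoot 0.45 dB → GR 8.55 dB.
B: overshoot 8 dB → output overshoot 2 dB → GR 6 dB.
A reduces 2.55 dB more.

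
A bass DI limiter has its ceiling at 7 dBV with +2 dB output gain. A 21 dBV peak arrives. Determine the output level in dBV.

At ∞:1, everything above 7 dBV is held at the ceiling.
Output gain then adds 2 dB: 7 + 2 = 9 dBV.

9 dBV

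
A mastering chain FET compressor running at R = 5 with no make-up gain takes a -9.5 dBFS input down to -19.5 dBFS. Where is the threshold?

Gain reduction = -9.5 − (-19.5) = 10 dB; output overshoot = GR / (R − 1) = 10 / 4 = 2.5 dB.
Threshold = output − output overshoot = -19.5 − 2.5 = -22 dBFS.

-22 dBFS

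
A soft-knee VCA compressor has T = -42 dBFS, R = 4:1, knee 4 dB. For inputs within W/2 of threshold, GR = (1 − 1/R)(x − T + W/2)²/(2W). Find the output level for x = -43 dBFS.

x − T + W/2 = -43 − (-42) + 2 = 1.
GR = (1 − 1/4) × 1² / 8 = 0.75 × 1 / 8 = 0.09375 dB.
Output = -43 − 0.09375 = -43.09375 dBFS.

-43.09375 dBFS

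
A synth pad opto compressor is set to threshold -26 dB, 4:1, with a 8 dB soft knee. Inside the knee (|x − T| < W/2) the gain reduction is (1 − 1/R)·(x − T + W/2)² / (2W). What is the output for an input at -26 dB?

x − T + W/2 = -26 − (-26) + 4 = 4.
GR = (1 − 1/4) × 4² / 16 = 0.75 × 16 / 16 = 0.75 dB.
Output = -26 − 0.75 = -26.75 dB.

-26.75 dB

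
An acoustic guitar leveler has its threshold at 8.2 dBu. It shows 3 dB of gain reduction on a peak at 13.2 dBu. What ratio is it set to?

Input overshoot = 13.2 − 8.2 = 5 dB.
Output overshoot = 5 − 3 = 2 dB.
Ratio = input overshoot / output overshoot = 5 / 2 = 2.5.

2.5:1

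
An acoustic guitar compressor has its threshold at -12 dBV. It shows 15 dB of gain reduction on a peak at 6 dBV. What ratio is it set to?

Input overshoot = 6 − (-12) = 18 dB.
Output overshoot = 18 − 15 = 3 dB.
Ratio = input overshoot / output overshoot = 18 / 3 = 6.

6:1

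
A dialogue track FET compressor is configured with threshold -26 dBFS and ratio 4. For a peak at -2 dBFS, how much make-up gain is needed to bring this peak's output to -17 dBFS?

3 dB

Overshoot 24 dB → 24/4 = 6 dB after compression, so the compressed level is -26 + 6 = -20 dBFS.
Make-up = target − compressed = -17 − (-20) = 3 dB.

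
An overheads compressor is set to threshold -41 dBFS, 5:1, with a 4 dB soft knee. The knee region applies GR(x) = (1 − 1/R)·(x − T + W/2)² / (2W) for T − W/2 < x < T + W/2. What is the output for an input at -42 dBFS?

x − T + W/2 = -42 − (-41) + 2 = 1.
GR = (1 − 1/5) × 1² / 8 = 0.8 × 1 / 8 = 0.1 dB.
Output = -42 − 0.1 = -42.1 dBFS.

-42.1 dBFS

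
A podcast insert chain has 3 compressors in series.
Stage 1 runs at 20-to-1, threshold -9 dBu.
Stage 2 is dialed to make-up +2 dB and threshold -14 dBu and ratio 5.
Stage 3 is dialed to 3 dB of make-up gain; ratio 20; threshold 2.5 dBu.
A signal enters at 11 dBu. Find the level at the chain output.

Stage 1: 20 dB above -9 dBu, reduced 20:1 to 1 dB above → -8 dBu.
Stage 2: -8 dBu is 6 dB over -14 dBu; at 5:1 that becomes 1.2 dB over, giving -12.8 dBu; +2 dB make-up → -10.8 dBu.
Stage 3: -10.8 dBu is at or below the 2.5 dBu threshold — no compression; make-up brings it to -7.8 dBu.

-7.8 dBu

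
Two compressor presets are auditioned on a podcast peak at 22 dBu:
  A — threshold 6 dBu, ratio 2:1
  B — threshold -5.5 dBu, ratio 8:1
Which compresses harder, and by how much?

A: GR = 16 − 16/2 = 8 dB.
B: GR = 27.5 − 27.5/8 = 24.0625 dB.
B reduces 16.0625 dB more.

B, by 16.0625 dB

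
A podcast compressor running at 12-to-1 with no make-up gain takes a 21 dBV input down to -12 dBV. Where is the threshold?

Input is 36 dB above T (since output overshoot × R = input overshoot: (-12 − T)·12 = 21 − T gives T = -15 dBV).
Check: -15 + (21 − (-15))/12 = -15 + 3 = -12 dBV. ✓

-15 dBV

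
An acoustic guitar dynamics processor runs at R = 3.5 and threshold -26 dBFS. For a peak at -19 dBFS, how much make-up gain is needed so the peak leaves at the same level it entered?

Without make-up, output = threshold + overshoot/3.5 = -26 + 2 = -24 dBFS.
Gap to target: 5 dB.

5 dB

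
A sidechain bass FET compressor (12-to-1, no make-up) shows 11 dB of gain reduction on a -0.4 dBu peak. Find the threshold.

Let T be the threshold. Output overshoot = (input overshoot)/R, so -11.4 − T = (-0.4 − T)/12.
12·(-11.4 − T) = -0.4 − T → 11·T = -136.8 − (-0.4) = -136.4.
T = -136.4/11 = -12.4 dBu.

-12.4 dBu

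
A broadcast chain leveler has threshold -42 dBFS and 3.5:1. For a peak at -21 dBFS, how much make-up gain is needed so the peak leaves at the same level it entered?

15 dB

The peak compresses to -42 + 21/3.5 = -36 dBFS.
To reach -21 dBFS requires -21 − (-36) = 15 dB of make-up.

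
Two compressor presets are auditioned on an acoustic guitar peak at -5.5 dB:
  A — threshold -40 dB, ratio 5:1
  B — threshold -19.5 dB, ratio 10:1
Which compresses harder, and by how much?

A, by 15 dB

A: overshoot 34.5 dB → output overshoot 6.9 dB → GR 27.6 dB.
B: overshoot 14 dB → output overshoot 1.4 dB → GR 12.6 dB.
A applies 15 dB more gain reduction.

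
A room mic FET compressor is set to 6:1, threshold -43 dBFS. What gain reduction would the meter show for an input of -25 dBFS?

15 dB

Overshoot = -25 − (-43) = 18 dB.
At 6:1, output sits 18/6 = 3 dB above threshold.
GR = overshoot in − overshoot out = 18 − 3 = 15 dB.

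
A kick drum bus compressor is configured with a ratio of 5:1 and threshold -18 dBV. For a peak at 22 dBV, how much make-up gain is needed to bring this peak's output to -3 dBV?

7 dB

Overshoot 40 dB → 40/5 = 8 dB after compression, so the compressed level is -18 + 8 = -10 dBV.
Make-up = target − compressed = -3 − (-10) = 7 dB.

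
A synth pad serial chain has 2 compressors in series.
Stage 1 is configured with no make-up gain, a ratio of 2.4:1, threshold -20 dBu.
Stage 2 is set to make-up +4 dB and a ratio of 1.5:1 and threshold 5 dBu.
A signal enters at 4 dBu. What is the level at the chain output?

-6 dBu

Stage 1: 4 dBu is 24 dB over -20 dBu; at 2.4:1 that becomes 10 dB over, giving -10 dBu.
Stage 2: below threshold (-10 ≤ 5); passes unchanged; make-up brings it to -6 dBu.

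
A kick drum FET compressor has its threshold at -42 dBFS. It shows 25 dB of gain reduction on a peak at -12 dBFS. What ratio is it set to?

6:1

Input overshoot = -12 − (-42) = 30 dB.
Output overshoot = 30 − 25 = 5 dB.
Ratio = input overshoot / output overshoot = 30 / 5 = 6.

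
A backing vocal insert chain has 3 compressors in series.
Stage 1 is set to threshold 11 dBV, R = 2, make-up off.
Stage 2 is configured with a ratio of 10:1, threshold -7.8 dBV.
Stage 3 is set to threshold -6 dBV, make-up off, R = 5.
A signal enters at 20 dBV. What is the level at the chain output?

-5.894 dBV

Stage 1: overshoot 9 dB → 9/2 = 4.5 dB → 15.5 dBV.
Stage 2: 15.5 dBV is 23.3 dB over -7.8 dBV; at 10:1 that becomes 2.33 dB over, giving -5.47 dBV.
Stage 3: 0.53 dB above -6 dBV, reduced 5:1 to 0.106 dB above → -5.894 dBV.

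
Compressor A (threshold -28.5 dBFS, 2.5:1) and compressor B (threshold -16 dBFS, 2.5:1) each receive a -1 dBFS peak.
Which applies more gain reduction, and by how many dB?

A, by 7.5 dB

A: 27.5 dB over, compressed to 11 dB over, so 16.5 dB of GR.
B: 15 dB over, compressed to 6 dB over, so 9 dB of GR.
Difference: 7.5 dB in favour of A.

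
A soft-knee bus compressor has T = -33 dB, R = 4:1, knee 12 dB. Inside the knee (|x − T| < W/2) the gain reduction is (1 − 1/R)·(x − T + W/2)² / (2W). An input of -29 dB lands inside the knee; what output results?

x − T + W/2 = -29 − (-33) + 6 = 10.
GR = (1 − 1/4) × 10² / 24 = 0.75 × 100 / 24 = 3.125 dB.
Output = -29 − 3.125 = -32.125 dB.

-32.125 dB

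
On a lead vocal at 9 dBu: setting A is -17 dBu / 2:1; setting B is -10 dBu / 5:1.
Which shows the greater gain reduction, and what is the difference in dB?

A: overshoot 26 dB → output overshoot 13 dB → GR 13 dB.
B: overshoot 19 dB → output overshoot 3.8 dB → GR 15.2 dB.
B applies 2.2 dB more gain reduction.

B, by 2.2 dB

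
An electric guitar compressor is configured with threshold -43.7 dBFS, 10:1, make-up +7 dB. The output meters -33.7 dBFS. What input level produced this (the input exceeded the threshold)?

-13.7 dBFS

Before make-up, the level was -33.7 − 7 = -40.7 dBFS.
Post-compression overshoot = -40.7 − (-43.7) = 3 dB.
Undo the ratio: input overshoot = 3 × 10 = 30 dB, giving input = -13.7 dBFS.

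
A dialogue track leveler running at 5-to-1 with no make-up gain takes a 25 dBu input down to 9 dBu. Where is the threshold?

5 dBu

Gain reduction = 25 − 9 = 16 dB; output overshoot = GR / (R − 1) = 16 / 4 = 4 dB.
Threshold = output − output overshoot = 9 − 4 = 5 dBu.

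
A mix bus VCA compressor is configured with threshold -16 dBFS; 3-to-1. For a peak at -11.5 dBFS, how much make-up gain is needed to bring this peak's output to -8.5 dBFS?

6 dB

Overshoot 4.5 dB → 4.5/3 = 1.5 dB after compression, so the compressed level is -16 + 1.5 = -14.5 dBFS.
Make-up = target − compressed = -8.5 − (-14.5) = 6 dB.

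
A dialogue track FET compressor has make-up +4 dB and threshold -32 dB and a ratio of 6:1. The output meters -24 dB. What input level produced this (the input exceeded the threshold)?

Before make-up, the level was -24 − 4 = -28 dB.
That's 4 dB above the -32 dB threshold.
Before 6:1 compression the overshoot was 4 × 6 = 24 dB, so input = -32 + 24 = -8 dB.

-8 dB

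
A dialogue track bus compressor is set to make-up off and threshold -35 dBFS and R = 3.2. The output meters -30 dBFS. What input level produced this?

-19 dBFS

That's 5 dB above the -35 dBFS threshold.
Input overshoot = R × output overshoot = 16 dB → input = -35 + 16 = -19 dBFS.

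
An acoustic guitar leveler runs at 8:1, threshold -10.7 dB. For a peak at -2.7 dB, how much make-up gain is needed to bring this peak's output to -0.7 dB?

Without make-up, output = threshold + overshoot/8 = -10.7 + 1 = -9.7 dB.
Gap to target: 9 dB.

9 dB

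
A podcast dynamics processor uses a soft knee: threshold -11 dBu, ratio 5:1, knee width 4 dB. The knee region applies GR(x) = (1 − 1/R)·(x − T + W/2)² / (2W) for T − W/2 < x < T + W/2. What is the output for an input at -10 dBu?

x − T + W/2 = -10 − (-11) + 2 = 3.
GR = (1 − 1/5) × 3² / 8 = 0.8 × 9 / 8 = 0.9 dB.
Output = -10 − 0.9 = -10.9 dBu.

-10.9 dBu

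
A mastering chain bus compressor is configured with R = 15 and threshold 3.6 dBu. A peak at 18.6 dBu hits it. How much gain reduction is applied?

14 dB

Overshoot = 18.6 − 3.6 = 15 dB.
A 15:1 ratio leaves 1 dB of that excess.
So the signal is attenuated by 15 − 1 = 14 dB.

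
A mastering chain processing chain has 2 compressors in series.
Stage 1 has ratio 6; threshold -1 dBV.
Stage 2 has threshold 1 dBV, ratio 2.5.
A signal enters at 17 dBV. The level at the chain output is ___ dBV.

Stage 1: 17 dBV is 18 dB over -1 dBV; at 6:1 that becomes 3 dB over, giving 2 dBV.
Stage 2: overshoot 1 dB → 1/2.5 = 0.4 dB → 1.4 dBV.

1.4 dBV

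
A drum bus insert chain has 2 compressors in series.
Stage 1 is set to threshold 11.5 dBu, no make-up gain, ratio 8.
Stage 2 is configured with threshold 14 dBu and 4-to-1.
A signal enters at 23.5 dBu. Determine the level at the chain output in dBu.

13 dBu

Stage 1: 23.5 dBu is 12 dB over 11.5 dBu; at 8:1 that becomes 1.5 dB over, giving 13 dBu.
Stage 2: below threshold (13 ≤ 14); passes unchanged; output 13 dBu.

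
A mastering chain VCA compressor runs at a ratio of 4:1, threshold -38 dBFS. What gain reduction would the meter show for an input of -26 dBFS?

Overshoot = -26 − (-38) = 12 dB.
At 4:1, output sits 12/4 = 3 dB above threshold.
GR = overshoot in − overshoot out = 12 − 3 = 9 dB.

9 dB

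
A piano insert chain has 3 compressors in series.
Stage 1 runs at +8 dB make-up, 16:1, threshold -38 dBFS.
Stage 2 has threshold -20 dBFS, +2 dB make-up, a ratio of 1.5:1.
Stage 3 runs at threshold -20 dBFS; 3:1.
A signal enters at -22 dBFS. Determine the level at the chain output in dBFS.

Stage 1: 16 dB above -38 dBFS, reduced 16:1 to 1 dB above → -37 dBFS; +8 dB make-up → -29 dBFS.
Stage 2: below threshold (-29 ≤ -20); passes unchanged; make-up brings it to -27 dBFS.
Stage 3: -27 dBFS ≤ -20 dBFS, so stage 3 doesn't engage; output -27 dBFS.

-27 dBFS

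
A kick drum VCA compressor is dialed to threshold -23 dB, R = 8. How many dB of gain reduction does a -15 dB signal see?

7 dB

Overshoot = -15 − (-23) = 8 dB.
After 8:1 compression the overshoot becomes 8/8 = 1 dB.
Gain reduction = 8 − 1 = 7 dB.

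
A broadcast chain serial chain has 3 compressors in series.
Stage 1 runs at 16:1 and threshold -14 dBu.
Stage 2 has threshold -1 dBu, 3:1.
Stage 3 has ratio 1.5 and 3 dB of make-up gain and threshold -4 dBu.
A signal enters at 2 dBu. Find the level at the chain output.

-10 dBu

Stage 1: overshoot 16 dB → 16/16 = 1 dB → -13 dBu.
Stage 2: -13 dBu is at or below the -1 dBu threshold — no compression; output -13 dBu.
Stage 3: -13 dBu ≤ -4 dBu, so stage 3 doesn't engage; make-up brings it to -10 dBu.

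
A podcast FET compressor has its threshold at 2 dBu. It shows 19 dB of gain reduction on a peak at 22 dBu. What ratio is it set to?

Input overshoot = 22 − 2 = 20 dB.
Output overshoot = 20 − 19 = 1 dB.
Ratio = input overshoot / output overshoot = 20 / 1 = 20.

20:1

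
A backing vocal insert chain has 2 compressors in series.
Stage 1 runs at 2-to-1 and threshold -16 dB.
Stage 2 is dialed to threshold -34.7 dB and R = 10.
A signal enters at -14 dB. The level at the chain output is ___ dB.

-32.73 dB

Stage 1: 2 dB above -16 dB, reduced 2:1 to 1 dB above → -15 dB.
Stage 2: -15 dB is 19.7 dB over -34.7 dB; at 10:1 that becomes 1.97 dB over, giving -32.73 dB.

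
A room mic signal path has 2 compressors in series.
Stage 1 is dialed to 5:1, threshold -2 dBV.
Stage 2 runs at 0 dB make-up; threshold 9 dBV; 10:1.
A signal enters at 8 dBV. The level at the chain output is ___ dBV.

Stage 1: overshoot 10 dB → 10/5 = 2 dB → 0 dBV.
Stage 2: below threshold (0 ≤ 9); passes unchanged; output 0 dBV.

0 dBV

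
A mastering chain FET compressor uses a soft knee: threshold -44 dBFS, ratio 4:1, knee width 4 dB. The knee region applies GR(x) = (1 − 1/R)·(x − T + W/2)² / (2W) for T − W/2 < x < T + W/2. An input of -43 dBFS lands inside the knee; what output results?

x − T + W/2 = -43 − (-44) + 2 = 3.
GR = (1 − 1/4) × 3² / 8 = 0.75 × 9 / 8 = 0.84375 dB.
Output = -43 − 0.84375 = -43.84375 dBFS.

-43.84375 dBFS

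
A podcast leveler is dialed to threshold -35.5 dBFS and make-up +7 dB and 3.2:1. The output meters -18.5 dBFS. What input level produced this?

Remove make-up: -18.5 − 7 = -25.5 dBFS.
The compressed level sits -25.5 − (-35.5) = 10 dB over threshold.
Before 3.2:1 compression the overshoot was 10 × 3.2 = 32 dB, so input = -35.5 + 32 = -3.5 dBFS.

-3.5 dBFS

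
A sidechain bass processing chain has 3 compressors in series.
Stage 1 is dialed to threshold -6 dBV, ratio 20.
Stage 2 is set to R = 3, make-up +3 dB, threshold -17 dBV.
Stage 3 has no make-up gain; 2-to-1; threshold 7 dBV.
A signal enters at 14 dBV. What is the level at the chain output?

-10 dBV

Stage 1: overshoot 20 dB → 20/20 = 1 dB → -5 dBV.
Stage 2: overshoot 12 dB → 12/3 = 4 dB → -13 dBV; +3 dB make-up → -10 dBV.
Stage 3: -10 dBV ≤ 7 dBV, so stage 3 doesn't engage; output -10 dBV.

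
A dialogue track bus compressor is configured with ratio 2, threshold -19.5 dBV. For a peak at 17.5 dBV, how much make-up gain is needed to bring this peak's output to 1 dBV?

2 dB

Without make-up, output = threshold + overshoot/2 = -19.5 + 18.5 = -1 dBV.
Gap to target: 2 dB.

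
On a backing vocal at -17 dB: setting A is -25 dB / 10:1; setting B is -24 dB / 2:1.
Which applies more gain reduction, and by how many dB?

A, by 3.7 dB

A: overshoot 8 dB → output overshoot 0.8 dB → GR 7.2 dB.
B: overshoot 7 dB → output overshoot 3.5 dB → GR 3.5 dB.
A reduces 3.7 dB more.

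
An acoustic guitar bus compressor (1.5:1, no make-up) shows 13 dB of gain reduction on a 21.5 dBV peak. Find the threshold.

Input is 39 dB above T (since output overshoot × R = input overshoot: (8.5 − T)·1.5 = 21.5 − T gives T = -17.5 dBV).
Check: -17.5 + (21.5 − (-17.5))/1.5 = -17.5 + 26 = 8.5 dBV. ✓

-17.5 dBV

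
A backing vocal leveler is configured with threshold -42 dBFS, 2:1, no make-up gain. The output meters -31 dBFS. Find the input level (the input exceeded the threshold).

That's 11 dB above the -42 dBFS threshold.
Input overshoot = R × output overshoot = 22 dB → input = -42 + 22 = -20 dBFS.

-20 dBFS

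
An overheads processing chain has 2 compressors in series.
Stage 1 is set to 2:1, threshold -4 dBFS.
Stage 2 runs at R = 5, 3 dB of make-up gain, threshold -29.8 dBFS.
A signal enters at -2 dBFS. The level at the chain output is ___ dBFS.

Stage 1: -2 dBFS is 2 dB over -4 dBFS; at 2:1 that becomes 1 dB over, giving -3 dBFS.
Stage 2: 26.8 dB above -29.8 dBFS, reduced 5:1 to 5.36 dB above → -24.44 dBFS; +3 dB make-up → -21.44 dBFS.

-21.44 dBFS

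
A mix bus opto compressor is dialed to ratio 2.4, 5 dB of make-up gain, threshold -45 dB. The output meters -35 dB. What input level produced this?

Before make-up, the level was -35 − 5 = -40 dB.
That's 5 dB above the -45 dB threshold.
Undo the ratio: input overshoot = 5 × 2.4 = 12 dB, giving input = -33 dB.

-33 dB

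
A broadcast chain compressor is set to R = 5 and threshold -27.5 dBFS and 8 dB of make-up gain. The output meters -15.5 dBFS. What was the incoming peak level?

Stripping the +8 dB make-up gives -23.5 dBFS at the gain stage.
The compressed level sits -23.5 − (-27.5) = 4 dB over threshold.
Before 5:1 compression the overshoot was 4 × 5 = 20 dB, so input = -27.5 + 20 = -7.5 dBFS.

-7.5 dBFS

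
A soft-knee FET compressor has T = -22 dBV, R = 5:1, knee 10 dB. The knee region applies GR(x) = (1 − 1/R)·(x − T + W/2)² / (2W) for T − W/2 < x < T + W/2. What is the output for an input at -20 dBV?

x − T + W/2 = -20 − (-22) + 5 = 7.
GR = (1 − 1/5) × 7² / 20 = 0.8 × 49 / 20 = 1.96 dB.
Output = -20 − 1.96 = -21.96 dBV.

-21.96 dBV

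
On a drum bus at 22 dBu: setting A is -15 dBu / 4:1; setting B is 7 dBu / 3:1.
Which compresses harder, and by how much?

A: 37 dB over, compressed to 9.25 dB over, so 27.75 dB of GR.
B: 15 dB over, compressed to 5 dB over, so 10 dB of GR.
Difference: 17.75 dB in favour of A.

A, by 17.75 dB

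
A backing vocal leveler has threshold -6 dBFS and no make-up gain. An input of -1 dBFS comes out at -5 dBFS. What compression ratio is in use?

5:1

Input overshoot = -1 − (-6) = 5 dB; output overshoot = -5 − (-6) = 1 dB.
Ratio = 5 / 1 = 5.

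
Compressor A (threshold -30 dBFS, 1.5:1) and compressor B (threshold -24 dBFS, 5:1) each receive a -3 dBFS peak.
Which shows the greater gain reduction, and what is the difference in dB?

B, by 7.8 dB

A: overshoot 27 dB → output overshoot 18 dB → GR 9 dB.
B: overshoot 21 dB → output overshoot 4.2 dB → GR 16.8 dB.
B applies 7.8 dB more gain reduction.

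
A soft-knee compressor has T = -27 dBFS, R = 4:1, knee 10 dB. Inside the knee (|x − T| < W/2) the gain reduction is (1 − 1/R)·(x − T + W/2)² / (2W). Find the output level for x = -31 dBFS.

x − T + W/2 = -31 − (-27) + 5 = 1.
GR = (1 − 1/4) × 1² / 20 = 0.75 × 1 / 20 = 0.0375 dB.
Output = -31 − 0.0375 = -31.0375 dBFS.

-31.0375 dBFS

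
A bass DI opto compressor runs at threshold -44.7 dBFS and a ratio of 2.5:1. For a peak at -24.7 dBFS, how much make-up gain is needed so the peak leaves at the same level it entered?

Overshoot 20 dB → 20/2.5 = 8 dB after compression, so the compressed level is -44.7 + 8 = -36.7 dBFS.
Make-up = target − compressed = -24.7 − (-36.7) = 12 dB.

12 dB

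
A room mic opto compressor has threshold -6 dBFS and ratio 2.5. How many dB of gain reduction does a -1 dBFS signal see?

3 dB

-1 dBFS exceeds the threshold by 5 dB.
A 2.5:1 ratio leaves 2 dB of that excess.
Gain reduction = 5 − 2 = 3 dB.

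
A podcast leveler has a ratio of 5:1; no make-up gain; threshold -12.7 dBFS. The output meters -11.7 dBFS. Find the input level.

That's 1 dB above the -12.7 dBFS threshold.
Before 5:1 compression the overshoot was 1 × 5 = 5 dB, so input = -12.7 + 5 = -7.7 dBFS.

-7.7 dBFS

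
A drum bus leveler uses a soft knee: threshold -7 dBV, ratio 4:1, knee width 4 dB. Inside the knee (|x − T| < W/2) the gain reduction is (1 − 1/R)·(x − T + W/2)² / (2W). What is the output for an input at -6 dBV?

x − T + W/2 = -6 − (-7) + 2 = 3.
GR = (1 − 1/4) × 3² / 8 = 0.75 × 9 / 8 = 0.84375 dB.
Output = -6 − 0.84375 = -6.84375 dBV.

-6.84375 dBV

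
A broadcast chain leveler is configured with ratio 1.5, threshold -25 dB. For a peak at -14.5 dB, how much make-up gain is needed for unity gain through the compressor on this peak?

The peak compresses to -25 + 10.5/1.5 = -18 dB.
To reach -14.5 dB requires -14.5 − (-18) = 3.5 dB of make-up.

3.5 dB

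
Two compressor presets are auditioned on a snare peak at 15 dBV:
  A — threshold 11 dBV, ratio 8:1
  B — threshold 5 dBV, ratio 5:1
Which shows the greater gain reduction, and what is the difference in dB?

B, by 4.5 dB

A: overshoot 4 dB → output overshoot 0.5 dB → GR 3.5 dB.
B: overshoot 10 dB → output overshoot 2 dB → GR 8 dB.
B reduces 4.5 dB more.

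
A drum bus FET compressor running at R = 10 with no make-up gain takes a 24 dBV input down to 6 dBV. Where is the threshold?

Gain reduction = 24 − 6 = 18 dB; output overshoot = GR / (R − 1) = 18 / 9 = 2 dB.
Threshold = output − output overshoot = 6 − 2 = 4 dBV.

4 dBV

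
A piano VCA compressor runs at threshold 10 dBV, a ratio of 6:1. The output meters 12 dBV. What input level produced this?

22 dBV

That's 2 dB above the 10 dBV threshold.
Before 6:1 compression the overshoot was 2 × 6 = 12 dB, so input = 10 + 12 = 22 dBV.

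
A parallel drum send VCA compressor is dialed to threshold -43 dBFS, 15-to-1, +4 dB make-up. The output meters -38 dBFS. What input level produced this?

-28 dBFS

Remove make-up: -38 − 4 = -42 dBFS.
The compressed level sits -42 − (-43) = 1 dB over threshold.
Before 15:1 compression the overshoot was 1 × 15 = 15 dB, so input = -43 + 15 = -28 dBFS.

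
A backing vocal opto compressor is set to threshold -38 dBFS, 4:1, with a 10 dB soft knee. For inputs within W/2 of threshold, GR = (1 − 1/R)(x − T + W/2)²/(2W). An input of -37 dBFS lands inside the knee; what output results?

-38.35 dBFS

x − T + W/2 = -37 − (-38) + 5 = 6.
GR = (1 − 1/4) × 6² / 20 = 0.75 × 36 / 20 = 1.35 dB.
Output = -37 − 1.35 = -38.35 dBFS.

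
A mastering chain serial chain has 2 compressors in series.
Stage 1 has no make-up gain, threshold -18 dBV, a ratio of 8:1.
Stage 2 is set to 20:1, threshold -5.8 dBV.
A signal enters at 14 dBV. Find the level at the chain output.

Stage 1: 32 dB above -18 dBV, reduced 8:1 to 4 dB above → -14 dBV.
Stage 2: -14 dBV is at or below the -5.8 dBV threshold — no compression; output -14 dBV.

-14 dBV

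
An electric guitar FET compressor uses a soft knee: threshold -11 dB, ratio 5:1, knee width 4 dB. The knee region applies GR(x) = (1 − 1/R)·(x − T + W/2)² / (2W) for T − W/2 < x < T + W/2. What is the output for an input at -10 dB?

-10.9 dB

x − T + W/2 = -10 − (-11) + 2 = 3.
GR = (1 − 1/5) × 3² / 8 = 0.8 × 9 / 8 = 0.9 dB.
Output = -10 − 0.9 = -10.9 dB.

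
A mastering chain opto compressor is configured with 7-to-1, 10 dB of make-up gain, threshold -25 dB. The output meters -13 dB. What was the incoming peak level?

-11 dB

Remove make-up: -13 − 10 = -23 dB.
The compressed level sits -23 − (-25) = 2 dB over threshold.
Input overshoot = R × output overshoot = 14 dB → input = -25 + 14 = -11 dB.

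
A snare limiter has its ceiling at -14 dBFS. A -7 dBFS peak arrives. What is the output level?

A brickwall limiter is an ∞:1 compressor: any input above the ceiling is clamped to -14 dBFS.

-14 dBFS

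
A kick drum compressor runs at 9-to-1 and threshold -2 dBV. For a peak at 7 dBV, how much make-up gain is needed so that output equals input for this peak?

8 dB

Overshoot 9 dB → 9/9 = 1 dB after compression, so the compressed level is -2 + 1 = -1 dBV.
Make-up = target − compressed = 7 − (-1) = 8 dB.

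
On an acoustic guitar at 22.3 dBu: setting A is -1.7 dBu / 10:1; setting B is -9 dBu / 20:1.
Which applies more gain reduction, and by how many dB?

A: 24 dB over, compressed to 2.4 dB over, so 21.6 dB of GR.
B: 31.3 dB over, compressed to 1.565 dB over, so 29.735 dB of GR.
B reduces 8.135 dB more.

B, by 8.135 dB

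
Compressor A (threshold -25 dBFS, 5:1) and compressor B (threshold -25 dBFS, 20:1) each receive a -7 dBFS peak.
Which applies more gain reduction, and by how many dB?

A: 18 dB over, compressed to 3.6 dB over, so 14.4 dB of GR.
B: 18 dB over, compressed to 0.9 dB over, so 17.1 dB of GR.
Difference: 2.7 dB in favour of B.

B, by 2.7 dB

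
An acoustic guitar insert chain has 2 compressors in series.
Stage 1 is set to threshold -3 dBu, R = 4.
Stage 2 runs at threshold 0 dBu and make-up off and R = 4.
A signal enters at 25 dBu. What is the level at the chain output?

1 dBu

Stage 1: overshoot 28 dB → 28/4 = 7 dB → 4 dBu.
Stage 2: 4 dBu is 4 dB over 0 dBu; at 4:1 that becomes 1 dB over, giving 1 dBu.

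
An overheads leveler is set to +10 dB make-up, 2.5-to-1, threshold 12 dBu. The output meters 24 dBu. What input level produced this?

17 dBu

Stripping the +10 dB make-up gives 14 dBu at the gain stage.
That's 2 dB above the 12 dBu threshold.
Before 2.5:1 compression the overshoot was 2 × 2.5 = 5 dB, so input = 12 + 5 = 17 dBu.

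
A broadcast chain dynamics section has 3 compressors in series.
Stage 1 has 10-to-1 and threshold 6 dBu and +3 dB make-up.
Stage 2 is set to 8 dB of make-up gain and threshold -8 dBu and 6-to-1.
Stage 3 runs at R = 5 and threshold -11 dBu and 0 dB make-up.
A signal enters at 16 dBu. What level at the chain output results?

Stage 1: 10 dB above 6 dBu, reduced 10:1 to 1 dB above → 7 dBu; +3 dB make-up → 10 dBu.
Stage 2: 18 dB above -8 dBu, reduced 6:1 to 3 dB above → -5 dBu; +8 dB make-up → 3 dBu.
Stage 3: 3 dBu is 14 dB over -11 dBu; at 5:1 that becomes 2.8 dB over, giving -8.2 dBu.

-8.2 dBu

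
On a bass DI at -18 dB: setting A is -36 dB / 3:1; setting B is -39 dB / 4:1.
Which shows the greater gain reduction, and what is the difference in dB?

A: GR = 18 − 18/3 = 12 dB.
B: GR = 21 − 21/4 = 15.75 dB.
B reduces 3.75 dB more.

B, by 3.75 dB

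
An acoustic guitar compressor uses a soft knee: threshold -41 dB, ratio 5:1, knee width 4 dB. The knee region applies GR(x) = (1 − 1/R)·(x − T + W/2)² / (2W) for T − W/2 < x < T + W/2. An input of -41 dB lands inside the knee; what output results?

-41.4 dB

x − T + W/2 = -41 − (-41) + 2 = 2.
GR = (1 − 1/5) × 2² / 8 = 0.8 × 4 / 8 = 0.4 dB.
Output = -41 − 0.4 = -41.4 dB.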